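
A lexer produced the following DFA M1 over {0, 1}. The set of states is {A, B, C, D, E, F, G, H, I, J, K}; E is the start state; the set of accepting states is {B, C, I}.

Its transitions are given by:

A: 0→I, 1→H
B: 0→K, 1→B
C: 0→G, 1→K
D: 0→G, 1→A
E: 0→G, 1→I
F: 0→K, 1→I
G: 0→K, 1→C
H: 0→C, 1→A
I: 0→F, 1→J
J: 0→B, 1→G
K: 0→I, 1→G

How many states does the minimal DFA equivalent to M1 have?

First remove the unreachable states {A,D,H}; 8 states remain.
P0 = {B,C,I} | {E,F,G,J,K}.
On input 1, block {B,C,I} splits into {C,I} and {B}.
On input 0, block {E,F,G,J,K} splits into {E,F,G} and {J} and {K}.
Refine {C,I} on symbol 1: members go to different blocks, giving {C} and {I}.
Split {E,F,G} by δ(·,0) → {F,G} and {E}.
On input 1, block {F,G} splits into {F} and {G}.
The partition is now stable with 8 blocks: {C} | {F} | {B} | {J} | {K} | {I} | {E} | {G}.

8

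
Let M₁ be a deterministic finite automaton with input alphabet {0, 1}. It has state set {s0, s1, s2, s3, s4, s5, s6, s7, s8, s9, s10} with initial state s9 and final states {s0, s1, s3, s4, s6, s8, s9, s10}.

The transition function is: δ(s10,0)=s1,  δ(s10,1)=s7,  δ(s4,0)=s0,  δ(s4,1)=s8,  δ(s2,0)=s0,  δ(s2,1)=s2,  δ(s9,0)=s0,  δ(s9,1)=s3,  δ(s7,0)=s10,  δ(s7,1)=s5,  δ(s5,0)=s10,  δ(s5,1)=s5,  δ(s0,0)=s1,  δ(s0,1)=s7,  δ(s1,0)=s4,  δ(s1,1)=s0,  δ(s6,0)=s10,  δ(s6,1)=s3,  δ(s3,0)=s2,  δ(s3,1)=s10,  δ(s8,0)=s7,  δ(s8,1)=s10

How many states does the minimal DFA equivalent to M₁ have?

First remove the unreachable states {s6}; 10 states remain.
Initial partition by acceptance: {s0,s1,s3,s4,s8,s9,s10} | {s2,s5,s7}.
Refine {s0,s1,s3,s4,s8,s9,s10} on symbol 0: members go to different blocks, giving {s0,s1,s4,s9,s10} and {s3,s8}.
Split {s0,s1,s4,s9,s10} by δ(·,1) → {s0,s10} and {s4,s9} and {s1}.
Stable partition: {s0,s10} | {s2,s5,s7} | {s3,s8} | {s4,s9} | {s1} — 5 equivalence classes.

5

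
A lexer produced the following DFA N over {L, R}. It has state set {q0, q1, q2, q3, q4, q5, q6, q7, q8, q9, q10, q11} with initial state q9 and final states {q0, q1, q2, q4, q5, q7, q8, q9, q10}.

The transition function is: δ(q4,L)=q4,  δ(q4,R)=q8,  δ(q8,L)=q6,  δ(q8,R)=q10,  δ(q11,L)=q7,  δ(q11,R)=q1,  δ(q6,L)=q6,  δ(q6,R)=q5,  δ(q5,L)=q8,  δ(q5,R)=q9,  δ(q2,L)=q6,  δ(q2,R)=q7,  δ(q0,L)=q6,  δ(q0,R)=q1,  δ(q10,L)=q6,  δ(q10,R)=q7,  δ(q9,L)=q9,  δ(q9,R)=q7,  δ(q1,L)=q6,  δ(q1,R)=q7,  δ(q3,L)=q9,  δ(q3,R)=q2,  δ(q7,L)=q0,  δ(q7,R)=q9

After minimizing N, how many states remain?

Reachable states from the start: {q0,q1,q5,q6,q7,q8,q9,q10}. Unreachable: {q2,q3,q4,q11} — drop them.
Start with accepting vs non-accepting: {q0,q1,q5,q7,q8,q9,q10} | {q6}.
Refine {q0,q1,q5,q7,q8,q9,q10} on symbol L: members go to different blocks, giving {q0,q1,q8,q10} and {q5,q7,q9}.
On input R, block {q0,q1,q8,q10} splits into {q0,q8} and {q1,q10}.
Split {q5,q7,q9} by δ(·,L) → {q5,q7} and {q9}.
No further refinement is possible. Final partition (5 blocks): {q0,q8} | {q6} | {q5,q7} | {q1,q10} | {q9}.

5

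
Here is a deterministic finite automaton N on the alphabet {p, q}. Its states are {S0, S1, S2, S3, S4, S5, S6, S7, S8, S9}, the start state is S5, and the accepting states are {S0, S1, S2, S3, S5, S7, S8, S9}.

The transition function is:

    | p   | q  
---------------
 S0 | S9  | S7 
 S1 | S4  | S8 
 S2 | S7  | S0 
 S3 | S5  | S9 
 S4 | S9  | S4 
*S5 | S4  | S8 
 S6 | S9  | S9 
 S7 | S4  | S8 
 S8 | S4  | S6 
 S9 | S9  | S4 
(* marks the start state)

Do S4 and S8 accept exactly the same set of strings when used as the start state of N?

No

First remove the unreachable states {S0,S1,S2,S3,S7}; 5 states remain.
P0 = {S5,S8,S9} | {S4,S6}.
On input p, block {S5,S8,S9} splits into {S5,S8} and {S9}.
Split {S5,S8} by δ(·,q) → {S5} and {S8}.
Split {S4,S6} by δ(·,q) → {S4} and {S6}.
Stable partition: {S5} | {S4} | {S9} | {S8} | {S6} — 5 equivalence classes.
S4 and S8 end up in different blocks, so they are distinguishable. For instance, the string 'ε' is accepted from only S8.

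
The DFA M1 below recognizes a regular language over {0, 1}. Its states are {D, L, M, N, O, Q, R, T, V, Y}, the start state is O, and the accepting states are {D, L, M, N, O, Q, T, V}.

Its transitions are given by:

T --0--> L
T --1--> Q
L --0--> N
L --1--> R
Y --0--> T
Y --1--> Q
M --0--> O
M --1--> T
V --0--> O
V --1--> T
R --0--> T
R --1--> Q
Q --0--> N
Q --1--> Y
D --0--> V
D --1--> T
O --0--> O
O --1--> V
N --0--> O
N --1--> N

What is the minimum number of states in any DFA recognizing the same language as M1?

First remove the unreachable states {D,M}; 8 states remain.
Start with accepting vs non-accepting: {L,N,O,Q,T,V} | {R,Y}.
Refine {L,N,O,Q,T,V} on symbol 1: members go to different blocks, giving {N,O,T,V} and {L,Q}.
Split {N,O,T,V} by δ(·,0) → {N,O,V} and {T}.
Refine {N,O,V} on symbol 1: members go to different blocks, giving {N,O} and {V}.
Refine {N,O} on symbol 1: members go to different blocks, giving {O} and {N}.
Stable partition: {O} | {R,Y} | {L,Q} | {T} | {V} | {N} — 6 equivalence classes.

6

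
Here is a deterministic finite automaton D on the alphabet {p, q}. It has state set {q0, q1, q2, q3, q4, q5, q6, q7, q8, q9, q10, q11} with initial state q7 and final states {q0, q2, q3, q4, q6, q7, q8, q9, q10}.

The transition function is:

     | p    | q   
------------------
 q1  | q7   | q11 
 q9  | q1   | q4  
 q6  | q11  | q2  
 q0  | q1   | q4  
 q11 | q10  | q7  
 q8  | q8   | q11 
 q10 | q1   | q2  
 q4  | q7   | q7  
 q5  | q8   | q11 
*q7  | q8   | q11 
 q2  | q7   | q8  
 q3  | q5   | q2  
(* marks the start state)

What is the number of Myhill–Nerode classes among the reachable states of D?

First remove the unreachable states {q0,q3,q4,q5,q6,q9}; 6 states remain.
Start with accepting vs non-accepting: {q2,q7,q8,q10} | {q1,q11}.
Split {q2,q7,q8,q10} by δ(·,p) → {q2,q7,q8} and {q10}.
Split {q2,q7,q8} by δ(·,q) → {q7,q8} and {q2}.
On input p, block {q1,q11} splits into {q1} and {q11}.
The partition is now stable with 5 blocks: {q7,q8} | {q1} | {q10} | {q2} | {q11}.

5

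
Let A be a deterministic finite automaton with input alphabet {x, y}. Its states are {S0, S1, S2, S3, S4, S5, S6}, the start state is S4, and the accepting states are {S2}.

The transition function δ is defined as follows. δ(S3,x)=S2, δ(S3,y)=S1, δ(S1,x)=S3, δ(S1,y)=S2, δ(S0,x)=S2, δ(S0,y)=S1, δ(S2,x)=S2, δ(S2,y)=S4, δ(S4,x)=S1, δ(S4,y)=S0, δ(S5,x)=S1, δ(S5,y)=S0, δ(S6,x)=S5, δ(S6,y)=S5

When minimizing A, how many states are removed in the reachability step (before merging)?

BFS from S4 reaches {S0, S1, S2, S3, S4}; the 2 state(s) S5, S6 are never visited.

2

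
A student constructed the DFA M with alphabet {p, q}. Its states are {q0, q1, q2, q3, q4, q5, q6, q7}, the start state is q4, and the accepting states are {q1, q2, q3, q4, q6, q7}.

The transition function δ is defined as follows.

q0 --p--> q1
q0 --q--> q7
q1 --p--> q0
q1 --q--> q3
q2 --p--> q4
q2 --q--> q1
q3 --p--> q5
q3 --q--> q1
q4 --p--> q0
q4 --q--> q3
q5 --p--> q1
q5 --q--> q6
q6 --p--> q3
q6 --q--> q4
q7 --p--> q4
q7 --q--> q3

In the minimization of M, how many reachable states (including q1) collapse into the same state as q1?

3

States {q2} cannot be reached from the start state, so discard them.
Start with accepting vs non-accepting: {q1,q3,q4,q6,q7} | {q0,q5}.
Split {q1,q3,q4,q6,q7} by δ(·,p) → {q1,q3,q4} and {q6,q7}.
No further refinement is possible. Final partition (3 blocks): {q1,q3,q4} | {q0,q5} | {q6,q7}.
State q1 belongs to the block {q1,q3,q4}, which has 3 states.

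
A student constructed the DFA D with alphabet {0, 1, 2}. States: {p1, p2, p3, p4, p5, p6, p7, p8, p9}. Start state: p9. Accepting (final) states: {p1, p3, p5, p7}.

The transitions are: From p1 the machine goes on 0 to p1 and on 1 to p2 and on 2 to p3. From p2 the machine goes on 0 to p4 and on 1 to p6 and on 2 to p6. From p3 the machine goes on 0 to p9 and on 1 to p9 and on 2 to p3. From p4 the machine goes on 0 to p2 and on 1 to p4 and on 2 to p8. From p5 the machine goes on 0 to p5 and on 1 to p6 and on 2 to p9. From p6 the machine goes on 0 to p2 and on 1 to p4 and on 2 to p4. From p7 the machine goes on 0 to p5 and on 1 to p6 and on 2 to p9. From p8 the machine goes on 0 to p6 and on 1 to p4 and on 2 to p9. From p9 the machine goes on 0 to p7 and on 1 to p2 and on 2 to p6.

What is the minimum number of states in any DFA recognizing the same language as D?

6

First remove the unreachable states {p1,p3}; 7 states remain.
P0 = {p5,p7} | {p2,p4,p6,p8,p9}.
Refine {p2,p4,p6,p8,p9} on symbol 0: members go to different blocks, giving {p2,p4,p6,p8} and {p9}.
On input 2, block {p2,p4,p6,p8} splits into {p2,p4,p6} and {p8}.
Split {p2,p4,p6} by δ(·,2) → {p2,p6} and {p4}.
Refine {p2,p6} on symbol 0: members go to different blocks, giving {p2} and {p6}.
No further refinement is possible. Final partition (6 blocks): {p5,p7} | {p2} | {p9} | {p8} | {p4} | {p6}.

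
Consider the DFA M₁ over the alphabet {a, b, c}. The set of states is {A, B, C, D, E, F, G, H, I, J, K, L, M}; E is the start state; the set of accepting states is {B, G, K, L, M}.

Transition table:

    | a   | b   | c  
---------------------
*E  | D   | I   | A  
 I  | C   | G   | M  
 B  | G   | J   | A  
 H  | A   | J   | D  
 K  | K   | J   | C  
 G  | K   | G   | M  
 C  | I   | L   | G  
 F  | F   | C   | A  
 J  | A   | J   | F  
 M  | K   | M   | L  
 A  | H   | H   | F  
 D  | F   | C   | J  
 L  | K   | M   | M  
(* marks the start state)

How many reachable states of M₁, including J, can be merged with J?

States {B} cannot be reached from the start state, so discard them.
Start with accepting vs non-accepting: {G,K,L,M} | {A,C,D,E,F,H,I,J}.
Refine {G,K,L,M} on symbol b: members go to different blocks, giving {G,L,M} and {K}.
On input b, block {A,C,D,E,F,H,I,J} splits into {A,D,E,F,H,J} and {C,I}.
Refine {A,D,E,F,H,J} on symbol b: members go to different blocks, giving {A,H,J} and {D,E,F}.
The partition is now stable with 5 blocks: {G,L,M} | {A,H,J} | {K} | {C,I} | {D,E,F}.
The equivalence class containing J is {A,H,J}, of size 3.

3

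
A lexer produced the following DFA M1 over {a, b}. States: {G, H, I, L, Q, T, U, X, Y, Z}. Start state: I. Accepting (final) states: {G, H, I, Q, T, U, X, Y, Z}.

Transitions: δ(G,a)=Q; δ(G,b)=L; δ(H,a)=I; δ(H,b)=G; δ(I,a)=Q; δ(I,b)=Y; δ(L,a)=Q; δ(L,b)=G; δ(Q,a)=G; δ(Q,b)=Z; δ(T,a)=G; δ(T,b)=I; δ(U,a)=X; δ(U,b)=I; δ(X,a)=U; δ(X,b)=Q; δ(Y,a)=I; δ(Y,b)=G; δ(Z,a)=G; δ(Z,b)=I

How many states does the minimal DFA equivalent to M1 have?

6

Reachable states from the start: {G,I,L,Q,Y,Z}. Unreachable: {H,T,U,X} — drop them.
Initial partition by acceptance: {G,I,Q,Y,Z} | {L}.
On input b, block {G,I,Q,Y,Z} splits into {I,Q,Y,Z} and {G}.
On input a, block {I,Q,Y,Z} splits into {Q,Z} and {I,Y}.
Refine {Q,Z} on symbol b: members go to different blocks, giving {Z} and {Q}.
Refine {I,Y} on symbol a: members go to different blocks, giving {Y} and {I}.
The partition is now stable with 6 blocks: {Z} | {L} | {G} | {Y} | {Q} | {I}.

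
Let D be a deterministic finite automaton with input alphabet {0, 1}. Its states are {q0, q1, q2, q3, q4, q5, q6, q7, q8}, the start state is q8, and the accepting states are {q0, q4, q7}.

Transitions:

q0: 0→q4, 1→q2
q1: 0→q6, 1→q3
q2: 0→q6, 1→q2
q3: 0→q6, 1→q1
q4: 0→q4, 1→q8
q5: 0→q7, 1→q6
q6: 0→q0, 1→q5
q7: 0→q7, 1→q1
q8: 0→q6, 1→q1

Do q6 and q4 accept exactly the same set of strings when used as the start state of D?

No

All states are reachable from the start state.
P0 = {q0,q4,q7} | {q1,q2,q3,q5,q6,q8}.
Split {q1,q2,q3,q5,q6,q8} by δ(·,0) → {q1,q2,q3,q8} and {q5,q6}.
No further refinement is possible. Final partition (3 blocks): {q0,q4,q7} | {q1,q2,q3,q8} | {q5,q6}.
q6 and q4 end up in different blocks, so they are distinguishable. For instance, the string 'ε' is accepted from only q4.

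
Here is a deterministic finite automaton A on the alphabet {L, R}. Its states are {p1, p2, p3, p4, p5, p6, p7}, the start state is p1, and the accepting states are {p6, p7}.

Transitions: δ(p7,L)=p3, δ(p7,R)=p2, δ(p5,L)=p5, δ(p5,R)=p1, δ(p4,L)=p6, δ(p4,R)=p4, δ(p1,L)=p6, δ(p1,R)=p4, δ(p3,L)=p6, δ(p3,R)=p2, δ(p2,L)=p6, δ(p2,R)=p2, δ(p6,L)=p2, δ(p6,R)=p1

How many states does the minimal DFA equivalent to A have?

First remove the unreachable states {p3,p5,p7}; 4 states remain.
P0 = {p6} | {p1,p2,p4}.
The partition is now stable with 2 blocks: {p6} | {p1,p2,p4}.

2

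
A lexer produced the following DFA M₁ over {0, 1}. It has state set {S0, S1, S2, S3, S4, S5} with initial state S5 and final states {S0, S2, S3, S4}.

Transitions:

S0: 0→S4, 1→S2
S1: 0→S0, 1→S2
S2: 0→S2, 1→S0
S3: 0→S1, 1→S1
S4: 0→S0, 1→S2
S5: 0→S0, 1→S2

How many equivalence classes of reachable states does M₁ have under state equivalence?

Reachable states from the start: {S0,S2,S4,S5}. Unreachable: {S1,S3} — drop them.
Initial partition by acceptance: {S0,S2,S4} | {S5}.
No further refinement is possible. Final partition (2 blocks): {S0,S2,S4} | {S5}.

2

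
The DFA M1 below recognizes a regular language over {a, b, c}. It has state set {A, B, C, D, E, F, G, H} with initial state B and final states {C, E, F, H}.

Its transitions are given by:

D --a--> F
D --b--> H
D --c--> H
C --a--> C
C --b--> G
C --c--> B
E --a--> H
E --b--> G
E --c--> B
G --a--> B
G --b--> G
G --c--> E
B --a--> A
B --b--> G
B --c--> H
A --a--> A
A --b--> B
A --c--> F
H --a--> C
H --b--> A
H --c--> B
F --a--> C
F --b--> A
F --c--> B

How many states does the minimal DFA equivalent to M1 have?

Reachable states from the start: {A,B,C,E,F,G,H}. Unreachable: {D} — drop them.
Initial partition by acceptance: {C,E,F,H} | {A,B,G}.
The partition is now stable with 2 blocks: {C,E,F,H} | {A,B,G}.

2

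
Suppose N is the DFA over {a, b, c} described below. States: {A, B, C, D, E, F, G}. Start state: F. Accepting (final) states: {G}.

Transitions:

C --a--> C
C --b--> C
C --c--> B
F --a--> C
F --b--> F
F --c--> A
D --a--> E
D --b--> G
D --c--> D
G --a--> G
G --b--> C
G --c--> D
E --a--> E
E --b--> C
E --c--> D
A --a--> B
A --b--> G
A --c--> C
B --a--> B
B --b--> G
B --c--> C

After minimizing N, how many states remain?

Start with accepting vs non-accepting: {G} | {A,B,C,D,E,F}.
Split {A,B,C,D,E,F} by δ(·,b) → {A,B,D} and {C,E,F}.
Split {A,B,D} by δ(·,a) → {A,B} and {D}.
Refine {C,E,F} on symbol c: members go to different blocks, giving {C,F} and {E}.
Stable partition: {G} | {A,B} | {C,F} | {D} | {E} — 5 equivalence classes.

5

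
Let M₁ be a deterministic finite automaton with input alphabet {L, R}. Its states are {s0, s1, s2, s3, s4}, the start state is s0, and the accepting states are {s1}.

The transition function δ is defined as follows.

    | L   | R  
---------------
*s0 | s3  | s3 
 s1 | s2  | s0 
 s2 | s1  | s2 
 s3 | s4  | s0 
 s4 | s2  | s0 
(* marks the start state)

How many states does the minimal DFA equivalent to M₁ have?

All states are reachable from the start state.
P0 = {s1} | {s0,s2,s3,s4}.
Split {s0,s2,s3,s4} by δ(·,L) → {s0,s3,s4} and {s2}.
Split {s0,s3,s4} by δ(·,L) → {s0,s3} and {s4}.
Refine {s0,s3} on symbol L: members go to different blocks, giving {s0} and {s3}.
Stable partition: {s1} | {s0} | {s2} | {s4} | {s3} — 5 equivalence classes.

5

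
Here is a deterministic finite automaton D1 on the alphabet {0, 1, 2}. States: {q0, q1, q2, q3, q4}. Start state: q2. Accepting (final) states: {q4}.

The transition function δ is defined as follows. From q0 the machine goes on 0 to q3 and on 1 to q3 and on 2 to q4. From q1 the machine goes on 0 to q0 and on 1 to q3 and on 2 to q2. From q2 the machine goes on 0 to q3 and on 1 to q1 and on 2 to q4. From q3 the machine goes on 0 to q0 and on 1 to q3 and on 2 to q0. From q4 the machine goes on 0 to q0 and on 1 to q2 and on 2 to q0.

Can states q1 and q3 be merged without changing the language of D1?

Yes

Every state is reachable, so we keep all 5.
Initial partition by acceptance: {q4} | {q0,q1,q2,q3}.
Refine {q0,q1,q2,q3} on symbol 2: members go to different blocks, giving {q0,q2} and {q1,q3}.
No further refinement is possible. Final partition (3 blocks): {q4} | {q0,q2} | {q1,q3}.
q1 and q3 lie in the same block of the stable partition, so they are equivalent — no string distinguishes them.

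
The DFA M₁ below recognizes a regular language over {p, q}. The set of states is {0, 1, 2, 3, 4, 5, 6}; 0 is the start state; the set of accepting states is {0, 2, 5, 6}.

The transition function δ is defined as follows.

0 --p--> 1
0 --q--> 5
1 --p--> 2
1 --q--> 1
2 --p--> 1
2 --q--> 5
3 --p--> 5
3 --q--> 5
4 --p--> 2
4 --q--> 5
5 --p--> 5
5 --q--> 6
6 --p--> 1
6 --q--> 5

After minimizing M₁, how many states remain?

First remove the unreachable states {3,4}; 5 states remain.
Start with accepting vs non-accepting: {0,2,5,6} | {1}.
On input p, block {0,2,5,6} splits into {0,2,6} and {5}.
The partition is now stable with 3 blocks: {0,2,6} | {1} | {5}.

3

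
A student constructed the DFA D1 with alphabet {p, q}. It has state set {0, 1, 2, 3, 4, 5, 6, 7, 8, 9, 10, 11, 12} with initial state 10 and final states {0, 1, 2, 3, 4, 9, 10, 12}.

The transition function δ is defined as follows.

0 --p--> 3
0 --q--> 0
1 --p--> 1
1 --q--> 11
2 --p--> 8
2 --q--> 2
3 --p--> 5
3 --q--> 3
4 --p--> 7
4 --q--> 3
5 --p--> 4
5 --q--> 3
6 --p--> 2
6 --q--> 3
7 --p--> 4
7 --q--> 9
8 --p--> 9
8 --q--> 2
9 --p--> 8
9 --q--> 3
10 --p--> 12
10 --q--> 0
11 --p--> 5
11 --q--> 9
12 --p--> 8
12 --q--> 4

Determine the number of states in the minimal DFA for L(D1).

First remove the unreachable states {1,6,11}; 10 states remain.
Initial partition by acceptance: {0,2,3,4,9,10,12} | {5,7,8}.
Split {0,2,3,4,9,10,12} by δ(·,p) → {2,3,4,9,12} and {0,10}.
No further refinement is possible. Final partition (3 blocks): {2,3,4,9,12} | {5,7,8} | {0,10}.

3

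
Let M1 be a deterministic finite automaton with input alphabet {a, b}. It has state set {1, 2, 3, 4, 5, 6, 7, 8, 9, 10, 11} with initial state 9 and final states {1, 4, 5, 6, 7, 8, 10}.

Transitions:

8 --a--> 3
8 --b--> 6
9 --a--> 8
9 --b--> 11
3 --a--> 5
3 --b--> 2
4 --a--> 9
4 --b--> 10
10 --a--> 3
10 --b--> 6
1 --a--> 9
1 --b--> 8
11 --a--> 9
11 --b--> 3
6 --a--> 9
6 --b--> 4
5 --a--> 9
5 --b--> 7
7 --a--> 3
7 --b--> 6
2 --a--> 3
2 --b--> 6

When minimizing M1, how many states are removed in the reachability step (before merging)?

BFS from 9 reaches {2, 3, 4, 5, 6, 7, 8, 9, 10, 11}; the 1 state(s) 1 are never visited.

1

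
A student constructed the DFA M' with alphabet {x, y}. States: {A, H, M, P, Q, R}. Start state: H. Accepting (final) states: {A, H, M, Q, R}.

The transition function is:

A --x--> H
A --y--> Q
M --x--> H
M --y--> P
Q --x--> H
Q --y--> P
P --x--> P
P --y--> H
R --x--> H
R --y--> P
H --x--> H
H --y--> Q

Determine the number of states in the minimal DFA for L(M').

3

First remove the unreachable states {A,M,R}; 3 states remain.
P0 = {H,Q} | {P}.
Refine {H,Q} on symbol y: members go to different blocks, giving {H} and {Q}.
The partition is now stable with 3 blocks: {H} | {P} | {Q}.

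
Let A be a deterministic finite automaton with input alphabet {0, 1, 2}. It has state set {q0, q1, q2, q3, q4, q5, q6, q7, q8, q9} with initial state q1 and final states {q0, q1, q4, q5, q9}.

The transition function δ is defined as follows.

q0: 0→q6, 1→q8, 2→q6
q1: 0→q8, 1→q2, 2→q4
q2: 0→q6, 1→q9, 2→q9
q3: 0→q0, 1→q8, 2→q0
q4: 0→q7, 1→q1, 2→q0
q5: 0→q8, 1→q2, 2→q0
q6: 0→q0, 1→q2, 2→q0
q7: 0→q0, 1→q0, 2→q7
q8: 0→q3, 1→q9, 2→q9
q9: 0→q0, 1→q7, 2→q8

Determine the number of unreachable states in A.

1

No path from q1 leads to q5; the other 9 states are all reachable.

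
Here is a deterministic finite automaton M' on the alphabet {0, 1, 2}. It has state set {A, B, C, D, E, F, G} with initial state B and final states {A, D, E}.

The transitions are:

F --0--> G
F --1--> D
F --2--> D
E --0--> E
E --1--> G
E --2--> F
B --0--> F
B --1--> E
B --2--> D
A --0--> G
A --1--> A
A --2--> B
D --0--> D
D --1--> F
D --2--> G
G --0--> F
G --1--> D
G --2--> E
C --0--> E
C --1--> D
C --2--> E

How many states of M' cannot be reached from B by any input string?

2

Starting at B and following transitions, the reachable set is {B, D, E, F, G}. That leaves A, C unreachable — 2 in total.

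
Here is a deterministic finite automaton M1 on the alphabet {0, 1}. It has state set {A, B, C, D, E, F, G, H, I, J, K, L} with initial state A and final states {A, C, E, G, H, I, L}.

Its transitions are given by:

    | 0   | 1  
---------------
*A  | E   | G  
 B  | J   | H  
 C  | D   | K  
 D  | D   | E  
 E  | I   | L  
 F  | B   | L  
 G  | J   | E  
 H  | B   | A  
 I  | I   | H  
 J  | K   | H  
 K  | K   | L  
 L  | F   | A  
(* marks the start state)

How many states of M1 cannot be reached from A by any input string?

2

Starting at A and following transitions, the reachable set is {A, B, E, F, G, H, I, J, K, L}. That leaves C, D unreachable — 2 in total.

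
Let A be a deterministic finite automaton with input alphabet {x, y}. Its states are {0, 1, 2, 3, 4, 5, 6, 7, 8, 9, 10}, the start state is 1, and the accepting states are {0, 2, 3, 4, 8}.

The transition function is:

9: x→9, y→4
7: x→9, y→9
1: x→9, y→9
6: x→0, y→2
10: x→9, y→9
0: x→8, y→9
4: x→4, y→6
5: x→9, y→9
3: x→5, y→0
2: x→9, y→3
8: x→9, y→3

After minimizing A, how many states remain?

States {7,10} cannot be reached from the start state, so discard them.
P0 = {0,2,3,4,8} | {1,5,6,9}.
On input x, block {0,2,3,4,8} splits into {2,3,8} and {0,4}.
Refine {2,3,8} on symbol y: members go to different blocks, giving {2,8} and {3}.
Split {1,5,6,9} by δ(·,x) → {1,5,9} and {6}.
Split {1,5,9} by δ(·,y) → {1,5} and {9}.
On input x, block {0,4} splits into {0} and {4}.
The partition is now stable with 7 blocks: {2,8} | {1,5} | {0} | {3} | {6} | {9} | {4}.

7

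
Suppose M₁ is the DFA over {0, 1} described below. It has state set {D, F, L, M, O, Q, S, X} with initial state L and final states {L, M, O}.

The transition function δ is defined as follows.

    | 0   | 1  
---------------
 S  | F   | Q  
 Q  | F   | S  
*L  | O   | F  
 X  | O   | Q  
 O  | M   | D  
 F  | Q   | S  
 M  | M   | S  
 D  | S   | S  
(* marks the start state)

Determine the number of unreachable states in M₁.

1

No path from L leads to X; the other 7 states are all reachable.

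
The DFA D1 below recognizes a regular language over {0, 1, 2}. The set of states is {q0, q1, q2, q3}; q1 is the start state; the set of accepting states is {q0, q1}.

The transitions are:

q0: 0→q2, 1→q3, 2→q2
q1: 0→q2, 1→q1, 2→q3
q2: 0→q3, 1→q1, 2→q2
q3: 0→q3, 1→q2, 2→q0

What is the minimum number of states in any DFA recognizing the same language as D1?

Every state is reachable, so we keep all 4.
Start with accepting vs non-accepting: {q0,q1} | {q2,q3}.
Split {q0,q1} by δ(·,1) → {q0} and {q1}.
Split {q2,q3} by δ(·,1) → {q2} and {q3}.
Stable partition: {q0} | {q2} | {q1} | {q3} — 4 equivalence classes.

4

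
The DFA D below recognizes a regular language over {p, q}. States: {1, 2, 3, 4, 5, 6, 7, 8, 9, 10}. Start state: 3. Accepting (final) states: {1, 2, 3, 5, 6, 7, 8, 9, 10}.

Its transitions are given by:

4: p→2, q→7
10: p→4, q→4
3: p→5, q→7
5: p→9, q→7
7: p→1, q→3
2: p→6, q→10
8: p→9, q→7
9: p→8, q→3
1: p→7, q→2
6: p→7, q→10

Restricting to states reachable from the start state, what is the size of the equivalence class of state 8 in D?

Every state is reachable, so we keep all 10.
Initial partition by acceptance: {1,2,3,5,6,7,8,9,10} | {4}.
Split {1,2,3,5,6,7,8,9,10} by δ(·,p) → {1,2,3,5,6,7,8,9} and {10}.
On input q, block {1,2,3,5,6,7,8,9} splits into {1,3,5,7,8,9} and {2,6}.
On input q, block {1,3,5,7,8,9} splits into {3,5,7,8,9} and {1}.
On input p, block {3,5,7,8,9} splits into {3,5,8,9} and {7}.
Refine {3,5,8,9} on symbol q: members go to different blocks, giving {3,5,8} and {9}.
Refine {3,5,8} on symbol p: members go to different blocks, giving {5,8} and {3}.
On input p, block {2,6} splits into {2} and {6}.
Stable partition: {5,8} | {4} | {10} | {2} | {1} | {7} | {9} | {3} | {6} — 9 equivalence classes.
State 8 belongs to the block {5,8}, which has 2 states.

2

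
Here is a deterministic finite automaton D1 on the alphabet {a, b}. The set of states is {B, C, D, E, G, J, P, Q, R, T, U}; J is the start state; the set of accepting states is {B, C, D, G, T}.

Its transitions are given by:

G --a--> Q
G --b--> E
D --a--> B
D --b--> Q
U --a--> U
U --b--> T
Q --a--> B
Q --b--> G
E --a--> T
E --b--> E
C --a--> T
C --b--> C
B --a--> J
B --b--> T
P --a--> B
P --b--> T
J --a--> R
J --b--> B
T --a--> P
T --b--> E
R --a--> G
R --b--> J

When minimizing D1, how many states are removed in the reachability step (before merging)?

3

BFS from J reaches {B, E, G, J, P, Q, R, T}; the 3 state(s) C, D, U are never visited.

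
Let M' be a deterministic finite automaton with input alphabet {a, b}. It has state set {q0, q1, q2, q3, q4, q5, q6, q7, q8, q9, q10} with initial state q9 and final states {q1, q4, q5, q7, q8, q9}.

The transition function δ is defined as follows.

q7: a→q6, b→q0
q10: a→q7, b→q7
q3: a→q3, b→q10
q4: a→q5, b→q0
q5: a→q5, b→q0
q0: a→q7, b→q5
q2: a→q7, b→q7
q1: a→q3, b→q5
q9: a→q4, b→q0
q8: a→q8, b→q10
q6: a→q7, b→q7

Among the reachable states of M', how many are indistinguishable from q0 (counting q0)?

States {q1,q2,q3,q8,q10} cannot be reached from the start state, so discard them.
Initial partition by acceptance: {q4,q5,q7,q9} | {q0,q6}.
Split {q4,q5,q7,q9} by δ(·,a) → {q4,q5,q9} and {q7}.
On input b, block {q0,q6} splits into {q0} and {q6}.
No further refinement is possible. Final partition (4 blocks): {q4,q5,q9} | {q0} | {q7} | {q6}.
State q0 belongs to the block {q0}, which has 1 states.

1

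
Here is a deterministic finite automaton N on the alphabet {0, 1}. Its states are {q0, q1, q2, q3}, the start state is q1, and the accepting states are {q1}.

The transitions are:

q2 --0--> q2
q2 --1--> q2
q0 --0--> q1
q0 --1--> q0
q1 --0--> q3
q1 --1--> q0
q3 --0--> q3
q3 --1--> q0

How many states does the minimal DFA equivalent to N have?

3

Reachable states from the start: {q0,q1,q3}. Unreachable: {q2} — drop them.
Initial partition by acceptance: {q1} | {q0,q3}.
On input 0, block {q0,q3} splits into {q0} and {q3}.
The partition is now stable with 3 blocks: {q1} | {q0} | {q3}.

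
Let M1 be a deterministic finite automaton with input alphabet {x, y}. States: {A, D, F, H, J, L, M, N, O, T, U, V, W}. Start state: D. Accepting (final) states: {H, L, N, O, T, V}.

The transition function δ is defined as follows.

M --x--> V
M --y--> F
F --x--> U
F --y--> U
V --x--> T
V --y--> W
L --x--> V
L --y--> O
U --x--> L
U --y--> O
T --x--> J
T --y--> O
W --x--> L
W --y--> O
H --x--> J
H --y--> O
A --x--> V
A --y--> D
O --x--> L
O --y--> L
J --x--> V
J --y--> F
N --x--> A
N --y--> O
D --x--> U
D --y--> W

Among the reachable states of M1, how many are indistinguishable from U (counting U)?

States {A,H,M,N} cannot be reached from the start state, so discard them.
Start with accepting vs non-accepting: {L,O,T,V} | {D,F,J,U,W}.
Refine {L,O,T,V} on symbol x: members go to different blocks, giving {L,O,V} and {T}.
On input x, block {L,O,V} splits into {L,O} and {V}.
On input x, block {L,O} splits into {L} and {O}.
Refine {D,F,J,U,W} on symbol x: members go to different blocks, giving {U,W} and {D,F} and {J}.
Stable partition: {L} | {U,W} | {T} | {V} | {O} | {D,F} | {J} — 7 equivalence classes.
The equivalence class containing U is {U,W}, of size 2.

2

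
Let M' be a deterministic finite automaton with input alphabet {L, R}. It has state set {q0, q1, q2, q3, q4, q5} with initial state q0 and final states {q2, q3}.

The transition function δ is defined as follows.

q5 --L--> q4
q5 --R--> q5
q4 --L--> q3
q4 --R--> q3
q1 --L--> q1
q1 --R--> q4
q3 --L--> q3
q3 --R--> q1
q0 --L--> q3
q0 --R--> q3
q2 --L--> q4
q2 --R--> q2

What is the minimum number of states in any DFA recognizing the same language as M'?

3

States {q2,q5} cannot be reached from the start state, so discard them.
Initial partition by acceptance: {q3} | {q0,q1,q4}.
Split {q0,q1,q4} by δ(·,L) → {q0,q4} and {q1}.
The partition is now stable with 3 blocks: {q3} | {q0,q4} | {q1}.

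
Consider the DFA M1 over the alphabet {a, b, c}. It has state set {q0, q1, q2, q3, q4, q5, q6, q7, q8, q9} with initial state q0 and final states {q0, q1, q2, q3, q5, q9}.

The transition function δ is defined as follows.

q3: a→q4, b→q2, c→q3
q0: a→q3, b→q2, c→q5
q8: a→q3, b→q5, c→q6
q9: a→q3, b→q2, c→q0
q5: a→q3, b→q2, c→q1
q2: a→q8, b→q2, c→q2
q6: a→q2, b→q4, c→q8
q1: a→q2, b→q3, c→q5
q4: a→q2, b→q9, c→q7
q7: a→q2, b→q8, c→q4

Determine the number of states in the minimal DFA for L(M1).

4

Every state is reachable, so we keep all 10.
P0 = {q0,q1,q2,q3,q5,q9} | {q4,q6,q7,q8}.
Split {q0,q1,q2,q3,q5,q9} by δ(·,a) → {q0,q1,q5,q9} and {q2,q3}.
On input b, block {q4,q6,q7,q8} splits into {q4,q8} and {q6,q7}.
Stable partition: {q0,q1,q5,q9} | {q4,q8} | {q2,q3} | {q6,q7} — 4 equivalence classes.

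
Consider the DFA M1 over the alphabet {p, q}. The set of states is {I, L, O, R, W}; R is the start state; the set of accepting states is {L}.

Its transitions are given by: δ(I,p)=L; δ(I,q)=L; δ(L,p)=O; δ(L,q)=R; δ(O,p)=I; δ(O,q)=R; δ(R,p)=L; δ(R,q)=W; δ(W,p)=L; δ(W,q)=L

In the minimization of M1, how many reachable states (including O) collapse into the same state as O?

Initial partition by acceptance: {L} | {I,O,R,W}.
Split {I,O,R,W} by δ(·,p) → {I,R,W} and {O}.
On input q, block {I,R,W} splits into {I,W} and {R}.
Stable partition: {L} | {I,W} | {O} | {R} — 4 equivalence classes.
State O belongs to the block {O}, which has 1 states.

1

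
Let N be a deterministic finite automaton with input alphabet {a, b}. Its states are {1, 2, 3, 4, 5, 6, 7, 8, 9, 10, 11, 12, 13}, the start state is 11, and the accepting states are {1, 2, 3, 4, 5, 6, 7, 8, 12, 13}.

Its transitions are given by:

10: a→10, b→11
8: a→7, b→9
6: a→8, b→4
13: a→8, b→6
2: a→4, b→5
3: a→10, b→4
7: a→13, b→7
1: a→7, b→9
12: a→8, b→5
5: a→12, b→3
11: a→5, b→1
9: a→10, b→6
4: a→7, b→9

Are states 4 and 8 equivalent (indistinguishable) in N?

States {2} cannot be reached from the start state, so discard them.
Initial partition by acceptance: {1,3,4,5,6,7,8,12,13} | {9,10,11}.
Refine {1,3,4,5,6,7,8,12,13} on symbol a: members go to different blocks, giving {1,4,5,6,7,8,12,13} and {3}.
Refine {1,4,5,6,7,8,12,13} on symbol b: members go to different blocks, giving {6,7,12,13} and {1,4,8} and {5}.
Split {6,7,12,13} by δ(·,a) → {6,12,13} and {7}.
Split {6,12,13} by δ(·,b) → {6} and {12} and {13}.
Refine {9,10,11} on symbol a: members go to different blocks, giving {9,10} and {11}.
On input b, block {9,10} splits into {9} and {10}.
Stable partition: {6} | {9} | {3} | {1,4,8} | {5} | {7} | {12} | {13} | {11} | {10} — 10 equivalence classes.
4 and 8 lie in the same block of the stable partition, so they are equivalent — no string distinguishes them.

Yes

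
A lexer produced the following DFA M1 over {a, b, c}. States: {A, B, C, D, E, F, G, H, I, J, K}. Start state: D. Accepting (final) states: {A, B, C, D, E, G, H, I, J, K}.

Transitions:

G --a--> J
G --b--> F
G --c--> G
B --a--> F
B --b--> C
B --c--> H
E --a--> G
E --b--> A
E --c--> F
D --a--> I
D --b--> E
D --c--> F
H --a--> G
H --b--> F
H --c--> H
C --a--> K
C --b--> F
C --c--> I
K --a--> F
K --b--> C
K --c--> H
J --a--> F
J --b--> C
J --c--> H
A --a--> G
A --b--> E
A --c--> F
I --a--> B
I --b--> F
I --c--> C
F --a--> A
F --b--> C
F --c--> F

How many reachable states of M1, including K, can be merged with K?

3

Every state is reachable, so we keep all 11.
P0 = {A,B,C,D,E,G,H,I,J,K} | {F}.
Split {A,B,C,D,E,G,H,I,J,K} by δ(·,a) → {A,C,D,E,G,H,I} and {B,J,K}.
Split {A,C,D,E,G,H,I} by δ(·,a) → {A,D,E,H} and {C,G,I}.
Split {A,D,E,H} by δ(·,b) → {A,D,E} and {H}.
No further refinement is possible. Final partition (5 blocks): {A,D,E} | {F} | {B,J,K} | {C,G,I} | {H}.
State K belongs to the block {B,J,K}, which has 3 states.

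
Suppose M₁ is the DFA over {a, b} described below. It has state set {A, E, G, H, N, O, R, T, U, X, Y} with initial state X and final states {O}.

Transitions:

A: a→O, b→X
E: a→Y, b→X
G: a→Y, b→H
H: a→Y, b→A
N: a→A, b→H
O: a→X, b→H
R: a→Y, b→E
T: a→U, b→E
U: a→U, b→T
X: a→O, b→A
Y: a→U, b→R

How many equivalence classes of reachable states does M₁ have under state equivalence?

First remove the unreachable states {G,N}; 9 states remain.
Start with accepting vs non-accepting: {O} | {A,E,H,R,T,U,X,Y}.
Split {A,E,H,R,T,U,X,Y} by δ(·,a) → {E,H,R,T,U,Y} and {A,X}.
Split {E,H,R,T,U,Y} by δ(·,b) → {R,T,U,Y} and {E,H}.
On input b, block {R,T,U,Y} splits into {R,T} and {U,Y}.
Stable partition: {O} | {R,T} | {A,X} | {E,H} | {U,Y} — 5 equivalence classes.

5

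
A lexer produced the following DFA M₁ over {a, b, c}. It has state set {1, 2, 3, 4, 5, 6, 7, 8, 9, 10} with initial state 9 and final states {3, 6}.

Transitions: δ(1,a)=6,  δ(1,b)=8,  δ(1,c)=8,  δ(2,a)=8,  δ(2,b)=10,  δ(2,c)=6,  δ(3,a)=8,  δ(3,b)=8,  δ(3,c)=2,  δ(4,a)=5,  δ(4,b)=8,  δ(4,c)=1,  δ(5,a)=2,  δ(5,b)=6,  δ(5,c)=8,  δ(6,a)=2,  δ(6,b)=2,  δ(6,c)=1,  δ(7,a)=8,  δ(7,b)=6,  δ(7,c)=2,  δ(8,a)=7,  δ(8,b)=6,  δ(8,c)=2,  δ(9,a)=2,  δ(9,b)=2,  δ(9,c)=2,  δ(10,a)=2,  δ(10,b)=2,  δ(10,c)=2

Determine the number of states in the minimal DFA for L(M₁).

States {3,4,5} cannot be reached from the start state, so discard them.
Start with accepting vs non-accepting: {6} | {1,2,7,8,9,10}.
Split {1,2,7,8,9,10} by δ(·,a) → {2,7,8,9,10} and {1}.
Refine {2,7,8,9,10} on symbol b: members go to different blocks, giving {2,9,10} and {7,8}.
On input a, block {2,9,10} splits into {9,10} and {2}.
No further refinement is possible. Final partition (5 blocks): {6} | {9,10} | {1} | {7,8} | {2}.

5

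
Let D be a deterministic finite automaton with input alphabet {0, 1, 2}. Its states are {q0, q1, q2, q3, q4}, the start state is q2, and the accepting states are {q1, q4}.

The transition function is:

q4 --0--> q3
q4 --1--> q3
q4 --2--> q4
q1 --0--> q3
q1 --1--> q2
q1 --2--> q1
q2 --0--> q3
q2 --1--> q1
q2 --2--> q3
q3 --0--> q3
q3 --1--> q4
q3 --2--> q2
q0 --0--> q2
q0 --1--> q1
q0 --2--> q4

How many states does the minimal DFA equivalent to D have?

2

First remove the unreachable states {q0}; 4 states remain.
Initial partition by acceptance: {q1,q4} | {q2,q3}.
Stable partition: {q1,q4} | {q2,q3} — 2 equivalence classes.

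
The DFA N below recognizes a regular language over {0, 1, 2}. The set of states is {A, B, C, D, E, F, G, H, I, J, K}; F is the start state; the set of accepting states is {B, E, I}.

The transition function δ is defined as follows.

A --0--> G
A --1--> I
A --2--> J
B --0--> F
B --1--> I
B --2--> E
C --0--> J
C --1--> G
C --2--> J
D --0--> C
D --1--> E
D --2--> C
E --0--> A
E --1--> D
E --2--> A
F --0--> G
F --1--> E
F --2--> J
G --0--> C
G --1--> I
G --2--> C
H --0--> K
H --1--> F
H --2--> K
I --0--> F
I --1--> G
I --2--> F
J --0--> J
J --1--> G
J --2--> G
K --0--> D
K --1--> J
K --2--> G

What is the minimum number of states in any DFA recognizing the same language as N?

5

First remove the unreachable states {B,H,K}; 8 states remain.
P0 = {E,I} | {A,C,D,F,G,J}.
Split {A,C,D,F,G,J} by δ(·,1) → {A,D,F,G} and {C,J}.
Split {A,D,F,G} by δ(·,0) → {A,F} and {D,G}.
Split {C,J} by δ(·,2) → {C} and {J}.
The partition is now stable with 5 blocks: {E,I} | {A,F} | {C} | {D,G} | {J}.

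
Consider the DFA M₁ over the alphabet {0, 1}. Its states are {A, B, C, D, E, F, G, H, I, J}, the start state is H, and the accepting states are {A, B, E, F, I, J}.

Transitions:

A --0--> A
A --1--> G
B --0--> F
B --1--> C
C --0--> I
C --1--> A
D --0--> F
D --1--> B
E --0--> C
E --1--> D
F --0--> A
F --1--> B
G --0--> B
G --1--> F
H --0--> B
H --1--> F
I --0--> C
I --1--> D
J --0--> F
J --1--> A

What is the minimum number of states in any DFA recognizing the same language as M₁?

Reachable states from the start: {A,B,C,D,F,G,H,I}. Unreachable: {E,J} — drop them.
Start with accepting vs non-accepting: {A,B,F,I} | {C,D,G,H}.
On input 0, block {A,B,F,I} splits into {A,B,F} and {I}.
Split {A,B,F} by δ(·,1) → {A,B} and {F}.
Split {A,B} by δ(·,0) → {A} and {B}.
On input 0, block {C,D,G,H} splits into {G,H} and {C} and {D}.
No further refinement is possible. Final partition (7 blocks): {A} | {G,H} | {I} | {F} | {B} | {C} | {D}.

7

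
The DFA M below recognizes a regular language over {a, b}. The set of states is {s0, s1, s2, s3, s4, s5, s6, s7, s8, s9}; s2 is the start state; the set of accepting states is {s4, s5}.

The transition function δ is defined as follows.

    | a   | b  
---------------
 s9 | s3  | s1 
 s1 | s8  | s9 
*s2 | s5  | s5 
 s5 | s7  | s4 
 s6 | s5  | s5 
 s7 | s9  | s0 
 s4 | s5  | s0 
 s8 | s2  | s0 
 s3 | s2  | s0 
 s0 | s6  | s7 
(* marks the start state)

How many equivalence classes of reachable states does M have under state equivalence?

Initial partition by acceptance: {s4,s5} | {s0,s1,s2,s3,s6,s7,s8,s9}.
Refine {s4,s5} on symbol a: members go to different blocks, giving {s4} and {s5}.
On input a, block {s0,s1,s2,s3,s6,s7,s8,s9} splits into {s0,s1,s3,s7,s8,s9} and {s2,s6}.
On input a, block {s0,s1,s3,s7,s8,s9} splits into {s0,s3,s8} and {s1,s7,s9}.
Split {s0,s3,s8} by δ(·,b) → {s3,s8} and {s0}.
On input a, block {s1,s7,s9} splits into {s1,s9} and {s7}.
No further refinement is possible. Final partition (7 blocks): {s4} | {s3,s8} | {s5} | {s2,s6} | {s1,s9} | {s0} | {s7}.

7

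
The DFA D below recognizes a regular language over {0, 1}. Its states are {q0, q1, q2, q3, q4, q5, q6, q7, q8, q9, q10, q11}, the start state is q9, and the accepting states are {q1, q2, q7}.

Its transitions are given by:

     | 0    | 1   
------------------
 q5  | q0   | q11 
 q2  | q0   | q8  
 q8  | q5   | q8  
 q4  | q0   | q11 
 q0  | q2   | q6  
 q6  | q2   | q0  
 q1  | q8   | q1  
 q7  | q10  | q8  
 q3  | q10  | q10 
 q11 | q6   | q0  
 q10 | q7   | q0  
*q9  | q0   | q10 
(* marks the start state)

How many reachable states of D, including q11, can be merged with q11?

2

Reachable states from the start: {q0,q2,q5,q6,q7,q8,q9,q10,q11}. Unreachable: {q1,q3,q4} — drop them.
Start with accepting vs non-accepting: {q2,q7} | {q0,q5,q6,q8,q9,q10,q11}.
Refine {q0,q5,q6,q8,q9,q10,q11} on symbol 0: members go to different blocks, giving {q5,q8,q9,q11} and {q0,q6,q10}.
Split {q5,q8,q9,q11} by δ(·,0) → {q5,q9,q11} and {q8}.
On input 1, block {q5,q9,q11} splits into {q9,q11} and {q5}.
Stable partition: {q2,q7} | {q9,q11} | {q0,q6,q10} | {q8} | {q5} — 5 equivalence classes.
The equivalence class containing q11 is {q9,q11}, of size 2.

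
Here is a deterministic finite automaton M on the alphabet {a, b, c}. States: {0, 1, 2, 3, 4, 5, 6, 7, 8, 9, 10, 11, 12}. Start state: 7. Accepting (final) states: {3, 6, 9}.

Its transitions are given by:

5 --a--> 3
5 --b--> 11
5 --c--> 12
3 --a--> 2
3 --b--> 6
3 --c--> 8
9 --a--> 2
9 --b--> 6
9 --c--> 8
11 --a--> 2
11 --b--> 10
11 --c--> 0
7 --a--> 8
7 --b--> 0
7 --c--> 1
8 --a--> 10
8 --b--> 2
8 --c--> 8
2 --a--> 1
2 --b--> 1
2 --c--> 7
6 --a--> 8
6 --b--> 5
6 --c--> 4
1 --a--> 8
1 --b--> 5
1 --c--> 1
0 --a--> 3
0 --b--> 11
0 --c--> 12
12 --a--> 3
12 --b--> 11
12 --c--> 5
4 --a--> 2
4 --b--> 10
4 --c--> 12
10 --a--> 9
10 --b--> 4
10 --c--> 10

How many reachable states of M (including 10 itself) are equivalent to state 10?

4

Initial partition by acceptance: {3,6,9} | {0,1,2,4,5,7,8,10,11,12}.
Split {3,6,9} by δ(·,b) → {3,9} and {6}.
Split {0,1,2,4,5,7,8,10,11,12} by δ(·,a) → {1,2,4,7,8,11} and {0,5,10,12}.
Split {1,2,4,7,8,11} by δ(·,a) → {1,2,4,7,11} and {8}.
Split {1,2,4,7,11} by δ(·,a) → {2,4,11} and {1,7}.
Refine {2,4,11} on symbol a: members go to different blocks, giving {4,11} and {2}.
No further refinement is possible. Final partition (7 blocks): {3,9} | {4,11} | {6} | {0,5,10,12} | {8} | {1,7} | {2}.
The equivalence class containing 10 is {0,5,10,12}, of size 4.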